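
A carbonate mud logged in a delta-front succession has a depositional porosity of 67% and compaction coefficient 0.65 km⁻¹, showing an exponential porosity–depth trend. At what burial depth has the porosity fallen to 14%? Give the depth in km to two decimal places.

Invert Athy's law: Z = ln(n₀/n) / β
Z = ln(0.67/0.14) / 0.65 = ln(4.786) / 0.65 = 1.5656 / 0.65 = 2.409 km

2.41 km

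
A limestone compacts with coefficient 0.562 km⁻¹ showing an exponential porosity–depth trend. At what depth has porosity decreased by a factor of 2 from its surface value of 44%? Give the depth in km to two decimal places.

phi/phi₀ = 1/2 ⇒ exp(−k·d) = 1/2 ⇒ d = ln(2) / k
d = 0.6931 / 0.562 = 1.233 km

1.23 km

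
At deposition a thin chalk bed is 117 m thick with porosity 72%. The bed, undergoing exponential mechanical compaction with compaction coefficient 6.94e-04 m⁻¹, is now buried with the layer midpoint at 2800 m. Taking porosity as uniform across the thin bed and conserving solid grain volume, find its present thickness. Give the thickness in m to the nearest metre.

Working in km (1 km = 1000 m; β in km⁻¹ = β in m⁻¹ × 1000):
Porosity at 2.8 km: φ = 0.72·exp(−0.694×2.8) = 0.1031
Solid-volume conservation: h(1−φ) = h₀(1−φ₀) ⇒ h = h₀·(1−φ₀)/(1−φ)
h = 0.117 × (1 − 0.72)/(1 − 0.1031) = 0.117 × 0.3122 = 0.0365 km

37 m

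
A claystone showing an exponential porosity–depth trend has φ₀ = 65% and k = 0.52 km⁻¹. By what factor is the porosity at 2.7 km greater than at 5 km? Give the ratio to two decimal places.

φ(Z₁)/φ(Z₂) = e^(−k·Z₁)/e^(−k·Z₂) = e^{k(Z₂−Z₁)}
= exp(0.52 × 2.3) = exp(1.196) = 3.3069

3.31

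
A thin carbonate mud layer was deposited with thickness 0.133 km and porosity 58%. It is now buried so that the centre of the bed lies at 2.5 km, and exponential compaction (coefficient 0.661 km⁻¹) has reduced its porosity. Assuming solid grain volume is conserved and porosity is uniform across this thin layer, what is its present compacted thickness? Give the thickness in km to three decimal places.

Porosity at 2.5 km: phi = 0.58·exp(−0.661×2.5) = 0.1111
Solid-volume conservation: h(1−phi) = h₀(1−phi₀) ⇒ h = h₀·(1−phi₀)/(1−phi)
h = 0.133 × (1 − 0.58)/(1 − 0.1111) = 0.133 × 0.4725 = 0.0628 km

0.063 km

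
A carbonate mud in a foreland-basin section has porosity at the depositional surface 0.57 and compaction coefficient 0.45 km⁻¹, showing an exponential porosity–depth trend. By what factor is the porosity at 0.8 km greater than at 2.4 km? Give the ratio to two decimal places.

2.05

phi(d₁)/phi(d₂) = e^(−k·d₁)/e^(−k·d₂) = e^{k(d₂−d₁)}
= exp(0.45 × 1.6) = exp(0.72) = 2.0544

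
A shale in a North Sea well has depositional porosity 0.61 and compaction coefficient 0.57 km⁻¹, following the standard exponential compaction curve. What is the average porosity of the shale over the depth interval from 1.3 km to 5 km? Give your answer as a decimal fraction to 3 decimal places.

0.121

⟨n⟩ = (1/(d₂−d₁)) ∫ n₀ e^(−cd) dd = n₀·(e^(−c·d₁) − e^(−c·d₂)) / (c·(d₂−d₁))
e^(−0.57×1.3) = 0.4766; e^(−0.57×5) = 0.0578
⟨n⟩ = 0.61 × (0.4766 − 0.0578) / (0.57 × 3.7) = 0.61 × 0.1986 = 0.1211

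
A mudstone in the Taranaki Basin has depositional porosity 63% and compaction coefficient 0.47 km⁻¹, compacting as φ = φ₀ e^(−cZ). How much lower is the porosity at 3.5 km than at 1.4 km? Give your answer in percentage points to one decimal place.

20.5 percentage points

φ(1.4) = 0.63·e^(−0.47×1.4) = 0.3263
φ(3.5) = 0.63·e^(−0.47×3.5) = 0.1216
Δφ = 0.3263 − 0.1216 = 0.2047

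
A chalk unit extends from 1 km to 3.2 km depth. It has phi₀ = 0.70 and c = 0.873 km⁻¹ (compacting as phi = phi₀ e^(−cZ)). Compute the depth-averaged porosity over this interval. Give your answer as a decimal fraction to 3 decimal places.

0.130

⟨phi⟩ = (1/(Z₂−Z₁)) ∫ phi₀ e^(−cZ) dZ = phi₀·(e^(−c·Z₁) − e^(−c·Z₂)) / (c·(Z₂−Z₁))
e^(−0.873×1) = 0.4177; e^(−0.873×3.2) = 0.0612
⟨phi⟩ = 0.7 × (0.4177 − 0.0612) / (0.873 × 2.2) = 0.7 × 0.1856 = 0.1299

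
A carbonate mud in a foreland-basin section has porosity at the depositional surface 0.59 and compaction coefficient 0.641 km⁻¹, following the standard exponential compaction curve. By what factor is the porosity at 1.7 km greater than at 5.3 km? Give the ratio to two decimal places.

φ(d₁)/φ(d₂) = e^(−β·d₁)/e^(−β·d₂) = e^{β(d₂−d₁)}
= exp(0.641 × 3.6) = exp(2.308) = 10.0503

10.05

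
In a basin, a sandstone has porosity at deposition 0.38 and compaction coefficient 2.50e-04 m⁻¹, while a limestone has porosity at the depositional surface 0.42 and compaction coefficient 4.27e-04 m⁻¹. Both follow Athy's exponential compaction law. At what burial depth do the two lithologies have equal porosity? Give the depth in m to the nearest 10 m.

570 m

Working in km (1 km = 1000 m; β in km⁻¹ = β in m⁻¹ × 1000):
Set φ₀ₐ e^(−βₐd) = φ₀ᵦ e^(−βᵦd) ⇒ ln(φ₀ₐ/φ₀ᵦ) = (βₐ − βᵦ)·d
d = ln(0.38/0.42) / (0.25 − 0.427) = -0.1001 / -0.177 = 0.565 km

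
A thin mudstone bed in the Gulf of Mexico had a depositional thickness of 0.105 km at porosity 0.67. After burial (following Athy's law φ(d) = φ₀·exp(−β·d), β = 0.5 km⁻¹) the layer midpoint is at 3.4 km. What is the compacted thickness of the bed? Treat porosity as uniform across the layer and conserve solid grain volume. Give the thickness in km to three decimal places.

Porosity at 3.4 km: φ = 0.67·exp(−0.5×3.4) = 0.1224
Solid-volume conservation: h(1−φ) = h₀(1−φ₀) ⇒ h = h₀·(1−φ₀)/(1−φ)
h = 0.105 × (1 − 0.67)/(1 − 0.1224) = 0.105 × 0.3760 = 0.0395 km

0.039 km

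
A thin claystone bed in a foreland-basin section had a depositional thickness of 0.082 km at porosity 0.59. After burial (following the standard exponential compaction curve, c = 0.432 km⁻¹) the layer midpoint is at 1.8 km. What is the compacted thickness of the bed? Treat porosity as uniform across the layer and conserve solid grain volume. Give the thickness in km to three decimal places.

0.046 km

Porosity at 1.8 km: n = 0.59·exp(−0.432×1.8) = 0.2711
Solid-volume conservation: h(1−n) = h₀(1−n₀) ⇒ h = h₀·(1−n₀)/(1−n)
h = 0.082 × (1 − 0.59)/(1 − 0.2711) = 0.082 × 0.5625 = 0.0461 km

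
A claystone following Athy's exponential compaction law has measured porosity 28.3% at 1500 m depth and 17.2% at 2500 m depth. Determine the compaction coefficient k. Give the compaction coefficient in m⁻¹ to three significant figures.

Working in km (1 km = 1000 m; k in km⁻¹ = k in m⁻¹ × 1000):
Athy: φ(Z) = φ₀ e^(−kZ) ⇒ φ₁/φ₂ = e^{k(Z₂−Z₁)} ⇒ k = ln(φ₁/φ₂)/(Z₂−Z₁)
k = ln(0.283/0.172) / (2.5 − 1.5) = ln(1.645) / 1 = 0.4980 / 1 = 0.498 km⁻¹

0.000498 m⁻¹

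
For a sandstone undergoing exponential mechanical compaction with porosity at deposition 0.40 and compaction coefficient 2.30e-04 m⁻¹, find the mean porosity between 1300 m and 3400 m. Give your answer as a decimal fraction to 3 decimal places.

0.235

Working in km (1 km = 1000 m; k in km⁻¹ = k in m⁻¹ × 1000):
⟨φ⟩ = (1/(z₂−z₁)) ∫ φ₀ e^(−kz) dz = φ₀·(e^(−k·z₁) − e^(−k·z₂)) / (k·(z₂−z₁))
e^(−0.23×1.3) = 0.7416; e^(−0.23×3.4) = 0.4575
⟨φ⟩ = 0.4 × (0.7416 − 0.4575) / (0.23 × 2.1) = 0.4 × 0.5881 = 0.2353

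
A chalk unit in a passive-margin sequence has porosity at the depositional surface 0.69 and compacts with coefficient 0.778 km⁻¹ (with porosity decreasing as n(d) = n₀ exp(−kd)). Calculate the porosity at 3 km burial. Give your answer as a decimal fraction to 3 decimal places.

n = n₀·exp(−k·d) = 0.69 × exp(−0.778 × 3) = 0.69 × exp(−2.334)
  = 0.69 × 0.0969 = 0.0669

0.067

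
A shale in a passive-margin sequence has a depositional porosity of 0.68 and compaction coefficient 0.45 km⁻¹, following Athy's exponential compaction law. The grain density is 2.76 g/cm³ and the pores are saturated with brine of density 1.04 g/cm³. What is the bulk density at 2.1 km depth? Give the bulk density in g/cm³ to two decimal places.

2.31 g/cm³

Porosity at depth: phi = 0.68·exp(−0.45×2.1) = 0.68×0.3887 = 0.2643
Bulk density: ρ_b = (1−phi)ρ_g + phi·ρ_f = 0.7357×2.76 + 0.2643×1.04
       = 2.031 + 0.275 = 2.305 g/cm³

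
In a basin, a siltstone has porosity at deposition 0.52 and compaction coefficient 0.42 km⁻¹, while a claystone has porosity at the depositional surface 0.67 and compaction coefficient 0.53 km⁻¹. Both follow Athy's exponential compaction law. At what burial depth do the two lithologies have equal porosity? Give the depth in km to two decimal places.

2.30 km

Set φ₀ₐ e^(−βₐd) = φ₀ᵦ e^(−βᵦd) ⇒ ln(φ₀ₐ/φ₀ᵦ) = (βₐ − βᵦ)·d
d = ln(0.52/0.67) / (0.42 − 0.53) = -0.2534 / -0.11 = 2.304 km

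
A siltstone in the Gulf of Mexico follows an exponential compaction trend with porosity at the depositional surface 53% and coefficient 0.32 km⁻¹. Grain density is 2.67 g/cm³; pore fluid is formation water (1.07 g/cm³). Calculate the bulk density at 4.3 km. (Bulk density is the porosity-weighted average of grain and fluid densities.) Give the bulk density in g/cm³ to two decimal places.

2.46 g/cm³

Porosity at depth: phi = 0.53·exp(−0.32×4.3) = 0.53×0.2526 = 0.1339
Bulk density: ρ_b = (1−phi)ρ_g + phi·ρ_f = 0.8661×2.67 + 0.1339×1.07
       = 2.313 + 0.143 = 2.456 g/cm³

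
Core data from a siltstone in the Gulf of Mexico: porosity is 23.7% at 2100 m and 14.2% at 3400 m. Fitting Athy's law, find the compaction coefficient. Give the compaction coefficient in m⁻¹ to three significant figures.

0.000394 m⁻¹

Working in km (1 km = 1000 m; β in km⁻¹ = β in m⁻¹ × 1000):
Athy: phi(Z) = phi₀ e^(−βZ) ⇒ phi₁/phi₂ = e^{β(Z₂−Z₁)} ⇒ β = ln(phi₁/phi₂)/(Z₂−Z₁)
β = ln(0.237/0.142) / (3.4 − 2.1) = ln(1.669) / 1.3 = 0.5122 / 1.3 = 0.394 km⁻¹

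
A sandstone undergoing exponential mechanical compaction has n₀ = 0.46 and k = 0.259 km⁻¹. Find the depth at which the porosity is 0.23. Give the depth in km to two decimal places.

Invert Athy's law: z = ln(n₀/n) / k
z = ln(0.46/0.23) / 0.259 = ln(2) / 0.259 = 0.6931 / 0.259 = 2.676 km

2.68 km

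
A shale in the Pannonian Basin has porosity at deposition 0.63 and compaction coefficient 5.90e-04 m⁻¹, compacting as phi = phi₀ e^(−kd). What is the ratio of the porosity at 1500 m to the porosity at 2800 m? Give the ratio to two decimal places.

2.15

Working in km (1 km = 1000 m; k in km⁻¹ = k in m⁻¹ × 1000):
phi(d₁)/phi(d₂) = e^(−k·d₁)/e^(−k·d₂) = e^{k(d₂−d₁)}
= exp(0.59 × 1.3) = exp(0.767) = 2.1533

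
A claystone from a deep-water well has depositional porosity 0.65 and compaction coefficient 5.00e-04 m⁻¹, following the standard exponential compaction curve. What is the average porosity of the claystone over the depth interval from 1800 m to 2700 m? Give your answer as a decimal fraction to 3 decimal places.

0.213

Working in km (1 km = 1000 m; β in km⁻¹ = β in m⁻¹ × 1000):
⟨φ⟩ = (1/(Z₂−Z₁)) ∫ φ₀ e^(−βZ) dZ = φ₀·(e^(−β·Z₁) − e^(−β·Z₂)) / (β·(Z₂−Z₁))
e^(−0.5×1.8) = 0.4066; e^(−0.5×2.7) = 0.2592
⟨φ⟩ = 0.65 × (0.4066 − 0.2592) / (0.5 × 0.9) = 0.65 × 0.3274 = 0.2128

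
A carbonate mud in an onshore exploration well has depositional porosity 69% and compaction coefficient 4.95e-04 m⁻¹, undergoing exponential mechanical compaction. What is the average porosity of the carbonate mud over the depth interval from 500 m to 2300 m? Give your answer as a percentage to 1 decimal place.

Working in km (1 km = 1000 m; c in km⁻¹ = c in m⁻¹ × 1000):
⟨φ⟩ = (1/(z₂−z₁)) ∫ φ₀ e^(−cz) dz = φ₀·(e^(−c·z₁) − e^(−c·z₂)) / (c·(z₂−z₁))
e^(−0.495×0.5) = 0.7808; e^(−0.495×2.3) = 0.3203
⟨φ⟩ = 0.69 × (0.7808 − 0.3203) / (0.495 × 1.8) = 0.69 × 0.5168 = 0.3566

35.7%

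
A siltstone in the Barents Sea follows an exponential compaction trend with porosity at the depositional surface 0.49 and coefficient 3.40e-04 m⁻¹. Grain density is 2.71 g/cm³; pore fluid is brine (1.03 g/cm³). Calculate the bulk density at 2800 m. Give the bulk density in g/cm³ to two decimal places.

Working in km (1 km = 1000 m; c in km⁻¹ = c in m⁻¹ × 1000):
Porosity at depth: φ = 0.49·exp(−0.34×2.8) = 0.49×0.3860 = 0.1891
Bulk density: ρ_b = (1−φ)ρ_g + φ·ρ_f = 0.8109×2.71 + 0.1891×1.03
       = 2.197 + 0.195 = 2.392 g/cm³

2.39 g/cm³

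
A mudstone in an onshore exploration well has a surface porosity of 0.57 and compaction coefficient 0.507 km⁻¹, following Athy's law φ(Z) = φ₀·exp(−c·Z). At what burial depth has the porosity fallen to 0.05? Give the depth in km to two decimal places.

4.80 km

Invert Athy's law: Z = ln(φ₀/φ) / c
Z = ln(0.57/0.05) / 0.507 = ln(11.4) / 0.507 = 2.4336 / 0.507 = 4.800 km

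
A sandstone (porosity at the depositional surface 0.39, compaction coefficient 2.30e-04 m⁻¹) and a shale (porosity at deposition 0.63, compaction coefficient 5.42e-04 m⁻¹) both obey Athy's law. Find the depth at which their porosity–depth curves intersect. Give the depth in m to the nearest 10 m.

Working in km (1 km = 1000 m; c in km⁻¹ = c in m⁻¹ × 1000):
Set φ₀ₐ e^(−cₐd) = φ₀ᵦ e^(−cᵦd) ⇒ ln(φ₀ₐ/φ₀ᵦ) = (cₐ − cᵦ)·d
d = ln(0.39/0.63) / (0.23 − 0.542) = -0.4796 / -0.312 = 1.537 km

1540 m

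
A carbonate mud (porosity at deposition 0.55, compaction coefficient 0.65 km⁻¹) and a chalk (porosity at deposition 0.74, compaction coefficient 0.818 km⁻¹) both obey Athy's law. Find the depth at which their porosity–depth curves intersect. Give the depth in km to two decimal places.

1.77 km

Set φ₀ₐ e^(−βₐz) = φ₀ᵦ e^(−βᵦz) ⇒ ln(φ₀ₐ/φ₀ᵦ) = (βₐ − βᵦ)·z
z = ln(0.55/0.74) / (0.65 − 0.818) = -0.2967 / -0.168 = 1.766 km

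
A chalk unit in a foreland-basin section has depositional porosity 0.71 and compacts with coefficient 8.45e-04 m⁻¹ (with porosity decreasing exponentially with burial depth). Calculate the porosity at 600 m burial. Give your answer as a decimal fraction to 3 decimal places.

Working in km (1 km = 1000 m; k in km⁻¹ = k in m⁻¹ × 1000):
φ = φ₀·exp(−k·d) = 0.71 × exp(−0.845 × 0.6) = 0.71 × exp(−0.507)
  = 0.71 × 0.6023 = 0.4276

0.428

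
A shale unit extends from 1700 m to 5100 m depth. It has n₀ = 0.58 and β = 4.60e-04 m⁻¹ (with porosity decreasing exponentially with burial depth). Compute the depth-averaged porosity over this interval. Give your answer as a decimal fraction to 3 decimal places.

Working in km (1 km = 1000 m; β in km⁻¹ = β in m⁻¹ × 1000):
⟨n⟩ = (1/(d₂−d₁)) ∫ n₀ e^(−βd) dd = n₀·(e^(−β·d₁) − e^(−β·d₂)) / (β·(d₂−d₁))
e^(−0.46×1.7) = 0.4575; e^(−0.46×5.1) = 0.0958
⟨n⟩ = 0.58 × (0.4575 − 0.0958) / (0.46 × 3.4) = 0.58 × 0.2313 = 0.1341

0.134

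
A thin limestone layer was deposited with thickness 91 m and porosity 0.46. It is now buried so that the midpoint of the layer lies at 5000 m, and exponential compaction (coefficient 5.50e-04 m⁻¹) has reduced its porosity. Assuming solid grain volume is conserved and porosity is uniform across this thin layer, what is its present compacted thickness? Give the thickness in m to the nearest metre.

51 m

Working in km (1 km = 1000 m; k in km⁻¹ = k in m⁻¹ × 1000):
Porosity at 5 km: n = 0.46·exp(−0.55×5) = 0.0294
Solid-volume conservation: h(1−n) = h₀(1−n₀) ⇒ h = h₀·(1−n₀)/(1−n)
h = 0.091 × (1 − 0.46)/(1 − 0.0294) = 0.091 × 0.5564 = 0.0506 km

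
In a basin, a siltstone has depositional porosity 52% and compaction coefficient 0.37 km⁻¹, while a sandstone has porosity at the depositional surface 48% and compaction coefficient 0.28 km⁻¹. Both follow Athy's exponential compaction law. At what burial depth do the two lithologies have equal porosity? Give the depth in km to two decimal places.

0.89 km

Set φ₀ₐ e^(−kₐZ) = φ₀ᵦ e^(−kᵦZ) ⇒ ln(φ₀ₐ/φ₀ᵦ) = (kₐ − kᵦ)·Z
Z = ln(0.52/0.48) / (0.37 − 0.28) = 0.0800 / 0.09 = 0.889 km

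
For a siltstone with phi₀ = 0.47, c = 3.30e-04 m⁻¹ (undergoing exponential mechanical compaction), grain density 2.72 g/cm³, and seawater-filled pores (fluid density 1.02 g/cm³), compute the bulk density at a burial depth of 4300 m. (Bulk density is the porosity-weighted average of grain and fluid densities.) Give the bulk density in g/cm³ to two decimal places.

Working in km (1 km = 1000 m; c in km⁻¹ = c in m⁻¹ × 1000):
Porosity at depth: phi = 0.47·exp(−0.33×4.3) = 0.47×0.2420 = 0.1137
Bulk density: ρ_b = (1−phi)ρ_g + phi·ρ_f = 0.8863×2.72 + 0.1137×1.02
       = 2.411 + 0.116 = 2.527 g/cm³

2.53 g/cm³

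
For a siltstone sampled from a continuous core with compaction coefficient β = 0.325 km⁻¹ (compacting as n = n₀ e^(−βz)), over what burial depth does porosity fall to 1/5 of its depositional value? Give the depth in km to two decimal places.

n/n₀ = 1/5 ⇒ exp(−β·z) = 1/5 ⇒ z = ln(5) / β
z = 1.6094 / 0.325 = 4.952 km

4.95 km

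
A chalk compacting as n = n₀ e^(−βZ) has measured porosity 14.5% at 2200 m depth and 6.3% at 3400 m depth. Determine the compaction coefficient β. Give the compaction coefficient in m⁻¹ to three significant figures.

0.000695 m⁻¹

Working in km (1 km = 1000 m; β in km⁻¹ = β in m⁻¹ × 1000):
Athy: n(Z) = n₀ e^(−βZ) ⇒ n₁/n₂ = e^{β(Z₂−Z₁)} ⇒ β = ln(n₁/n₂)/(Z₂−Z₁)
β = ln(0.145/0.063) / (3.4 − 2.2) = ln(2.302) / 1.2 = 0.8336 / 1.2 = 0.6947 km⁻¹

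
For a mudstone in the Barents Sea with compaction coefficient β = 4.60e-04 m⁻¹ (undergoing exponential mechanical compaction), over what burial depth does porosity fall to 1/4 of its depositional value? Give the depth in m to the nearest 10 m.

Working in km (1 km = 1000 m; β in km⁻¹ = β in m⁻¹ × 1000):
n/n₀ = 1/4 ⇒ exp(−β·z) = 1/4 ⇒ z = ln(4) / β
z = 1.3863 / 0.46 = 3.014 km

3010 m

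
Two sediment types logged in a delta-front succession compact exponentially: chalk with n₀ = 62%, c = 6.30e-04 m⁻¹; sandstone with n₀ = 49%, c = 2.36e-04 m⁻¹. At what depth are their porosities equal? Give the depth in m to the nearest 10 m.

Working in km (1 km = 1000 m; c in km⁻¹ = c in m⁻¹ × 1000):
Set n₀ₐ e^(−cₐd) = n₀ᵦ e^(−cᵦd) ⇒ ln(n₀ₐ/n₀ᵦ) = (cₐ − cᵦ)·d
d = ln(0.62/0.49) / (0.63 − 0.236) = 0.2353 / 0.394 = 0.597 km

600 m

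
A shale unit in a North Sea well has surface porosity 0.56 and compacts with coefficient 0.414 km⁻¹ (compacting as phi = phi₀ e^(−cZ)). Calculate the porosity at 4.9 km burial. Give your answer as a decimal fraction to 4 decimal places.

0.0737

phi = phi₀·exp(−c·Z) = 0.56 × exp(−0.414 × 4.9) = 0.56 × exp(−2.029)
  = 0.56 × 0.1315 = 0.0737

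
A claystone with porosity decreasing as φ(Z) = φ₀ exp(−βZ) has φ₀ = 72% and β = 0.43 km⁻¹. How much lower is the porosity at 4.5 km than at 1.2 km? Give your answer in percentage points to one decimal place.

32.6 percentage points

φ(1.2) = 0.72·e^(−0.43×1.2) = 0.4298
φ(4.5) = 0.72·e^(−0.43×4.5) = 0.1040
Δφ = 0.4298 − 0.1040 = 0.3258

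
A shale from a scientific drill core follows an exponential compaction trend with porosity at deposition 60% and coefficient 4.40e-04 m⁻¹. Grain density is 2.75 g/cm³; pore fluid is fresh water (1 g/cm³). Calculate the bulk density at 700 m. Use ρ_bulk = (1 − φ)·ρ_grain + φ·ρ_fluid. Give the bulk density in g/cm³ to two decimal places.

Working in km (1 km = 1000 m; c in km⁻¹ = c in m⁻¹ × 1000):
Porosity at depth: phi = 0.6·exp(−0.44×0.7) = 0.6×0.7349 = 0.4409
Bulk density: ρ_b = (1−phi)ρ_g + phi·ρ_f = 0.5591×2.75 + 0.4409×1
       = 1.537 + 0.441 = 1.978 g/cm³

1.98 g/cm³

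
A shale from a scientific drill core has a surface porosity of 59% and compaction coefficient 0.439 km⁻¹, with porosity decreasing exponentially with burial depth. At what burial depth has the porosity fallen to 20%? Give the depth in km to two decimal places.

Invert Athy's law: z = ln(n₀/n) / β
z = ln(0.59/0.2) / 0.439 = ln(2.95) / 0.439 = 1.0818 / 0.439 = 2.464 km

2.46 km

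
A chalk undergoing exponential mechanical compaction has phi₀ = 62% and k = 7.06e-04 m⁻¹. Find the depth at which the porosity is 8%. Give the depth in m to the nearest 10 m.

2900 m

Working in km (1 km = 1000 m; k in km⁻¹ = k in m⁻¹ × 1000):
Invert Athy's law: z = ln(phi₀/phi) / k
z = ln(0.62/0.08) / 0.706 = ln(7.75) / 0.706 = 2.0477 / 0.706 = 2.900 km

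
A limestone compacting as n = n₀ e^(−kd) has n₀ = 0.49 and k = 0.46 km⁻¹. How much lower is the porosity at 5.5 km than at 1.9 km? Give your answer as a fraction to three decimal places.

n(1.9) = 0.49·e^(−0.46×1.9) = 0.2045
n(5.5) = 0.49·e^(−0.46×5.5) = 0.0390
Δn = 0.2045 − 0.0390 = 0.1654

0.165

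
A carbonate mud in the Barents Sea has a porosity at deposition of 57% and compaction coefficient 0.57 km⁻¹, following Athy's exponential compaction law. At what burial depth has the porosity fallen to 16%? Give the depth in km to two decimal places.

Invert Athy's law: d = ln(phi₀/phi) / k
d = ln(0.57/0.16) / 0.57 = ln(3.562) / 0.57 = 1.2705 / 0.57 = 2.229 km

2.23 km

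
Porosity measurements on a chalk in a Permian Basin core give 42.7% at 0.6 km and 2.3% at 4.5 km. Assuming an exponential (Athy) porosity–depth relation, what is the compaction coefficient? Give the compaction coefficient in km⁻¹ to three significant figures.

Athy: phi(z) = phi₀ e^(−cz) ⇒ phi₁/phi₂ = e^{c(z₂−z₁)} ⇒ c = ln(phi₁/phi₂)/(z₂−z₁)
c = ln(0.427/0.023) / (4.5 − 0.6) = ln(18.57) / 3.9 = 2.9213 / 3.9 = 0.749 km⁻¹

0.749 km⁻¹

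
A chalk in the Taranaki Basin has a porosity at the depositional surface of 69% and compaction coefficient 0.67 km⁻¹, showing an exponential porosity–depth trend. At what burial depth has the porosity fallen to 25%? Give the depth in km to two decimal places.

1.52 km

Invert Athy's law: z = ln(phi₀/phi) / k
z = ln(0.69/0.25) / 0.67 = ln(2.76) / 0.67 = 1.0152 / 0.67 = 1.515 km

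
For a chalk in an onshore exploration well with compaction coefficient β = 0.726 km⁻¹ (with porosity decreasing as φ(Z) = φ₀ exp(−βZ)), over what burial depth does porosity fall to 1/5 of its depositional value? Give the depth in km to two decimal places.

φ/φ₀ = 1/5 ⇒ exp(−β·Z) = 1/5 ⇒ Z = ln(5) / β
Z = 1.6094 / 0.726 = 2.217 km

2.22 km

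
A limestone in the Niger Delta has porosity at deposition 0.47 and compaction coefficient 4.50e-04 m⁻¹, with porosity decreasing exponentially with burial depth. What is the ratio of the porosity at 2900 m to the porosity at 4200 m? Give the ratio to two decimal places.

1.79

Working in km (1 km = 1000 m; k in km⁻¹ = k in m⁻¹ × 1000):
phi(Z₁)/phi(Z₂) = e^(−k·Z₁)/e^(−k·Z₂) = e^{k(Z₂−Z₁)}
= exp(0.45 × 1.3) = exp(0.585) = 1.7950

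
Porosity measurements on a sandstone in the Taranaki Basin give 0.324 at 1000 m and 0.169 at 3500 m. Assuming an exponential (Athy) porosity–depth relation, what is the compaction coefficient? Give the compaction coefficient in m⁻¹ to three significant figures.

0.000260 m⁻¹

Working in km (1 km = 1000 m; β in km⁻¹ = β in m⁻¹ × 1000):
Athy: φ(z) = φ₀ e^(−βz) ⇒ φ₁/φ₂ = e^{β(z₂−z₁)} ⇒ β = ln(φ₁/φ₂)/(z₂−z₁)
β = ln(0.324/0.169) / (3.5 − 1) = ln(1.917) / 2.5 = 0.6508 / 2.5 = 0.2603 km⁻¹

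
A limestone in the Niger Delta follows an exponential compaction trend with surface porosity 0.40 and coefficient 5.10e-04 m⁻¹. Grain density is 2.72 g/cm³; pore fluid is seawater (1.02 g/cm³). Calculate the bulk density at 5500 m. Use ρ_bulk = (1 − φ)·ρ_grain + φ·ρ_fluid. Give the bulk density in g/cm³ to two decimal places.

Working in km (1 km = 1000 m; k in km⁻¹ = k in m⁻¹ × 1000):
Porosity at depth: n = 0.4·exp(−0.51×5.5) = 0.4×0.0605 = 0.0242
Bulk density: ρ_b = (1−n)ρ_g + n·ρ_f = 0.9758×2.72 + 0.0242×1.02
       = 2.654 + 0.025 = 2.679 g/cm³

2.68 g/cm³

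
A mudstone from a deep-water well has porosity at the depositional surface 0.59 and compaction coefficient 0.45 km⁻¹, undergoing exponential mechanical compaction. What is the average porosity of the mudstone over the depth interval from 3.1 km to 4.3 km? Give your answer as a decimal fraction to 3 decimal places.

0.113

⟨n⟩ = (1/(Z₂−Z₁)) ∫ n₀ e^(−cZ) dZ = n₀·(e^(−c·Z₁) − e^(−c·Z₂)) / (c·(Z₂−Z₁))
e^(−0.45×3.1) = 0.2478; e^(−0.45×4.3) = 0.1444
⟨n⟩ = 0.59 × (0.2478 − 0.1444) / (0.45 × 1.2) = 0.59 × 0.1915 = 0.1130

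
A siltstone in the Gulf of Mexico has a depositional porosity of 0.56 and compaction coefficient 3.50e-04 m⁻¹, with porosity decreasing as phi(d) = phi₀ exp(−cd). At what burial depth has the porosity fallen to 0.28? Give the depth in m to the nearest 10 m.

Working in km (1 km = 1000 m; c in km⁻¹ = c in m⁻¹ × 1000):
Invert Athy's law: d = ln(phi₀/phi) / c
d = ln(0.56/0.28) / 0.35 = ln(2) / 0.35 = 0.6931 / 0.35 = 1.980 km

1980 m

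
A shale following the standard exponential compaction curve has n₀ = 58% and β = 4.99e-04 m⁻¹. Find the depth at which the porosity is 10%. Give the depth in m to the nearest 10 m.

3520 m

Working in km (1 km = 1000 m; β in km⁻¹ = β in m⁻¹ × 1000):
Invert Athy's law: d = ln(n₀/n) / β
d = ln(0.58/0.1) / 0.499 = ln(5.8) / 0.499 = 1.7579 / 0.499 = 3.523 km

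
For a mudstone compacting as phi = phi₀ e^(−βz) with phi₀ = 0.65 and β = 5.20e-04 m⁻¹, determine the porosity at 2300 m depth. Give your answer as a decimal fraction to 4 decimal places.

0.1966

Working in km (1 km = 1000 m; β in km⁻¹ = β in m⁻¹ × 1000):
phi = phi₀·exp(−β·z) = 0.65 × exp(−0.52 × 2.3) = 0.65 × exp(−1.196)
  = 0.65 × 0.3024 = 0.1966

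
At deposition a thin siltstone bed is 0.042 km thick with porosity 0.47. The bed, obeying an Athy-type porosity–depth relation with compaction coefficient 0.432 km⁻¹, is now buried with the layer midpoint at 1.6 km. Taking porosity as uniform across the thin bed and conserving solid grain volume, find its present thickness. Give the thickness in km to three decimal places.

Porosity at 1.6 km: n = 0.47·exp(−0.432×1.6) = 0.2355
Solid-volume conservation: h(1−n) = h₀(1−n₀) ⇒ h = h₀·(1−n₀)/(1−n)
h = 0.042 × (1 − 0.47)/(1 − 0.2355) = 0.042 × 0.6932 = 0.0291 km

0.029 km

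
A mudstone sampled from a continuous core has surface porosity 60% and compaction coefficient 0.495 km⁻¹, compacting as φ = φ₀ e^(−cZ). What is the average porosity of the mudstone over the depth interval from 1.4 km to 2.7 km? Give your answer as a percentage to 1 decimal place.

⟨φ⟩ = (1/(Z₂−Z₁)) ∫ φ₀ e^(−cZ) dZ = φ₀·(e^(−c·Z₁) − e^(−c·Z₂)) / (c·(Z₂−Z₁))
e^(−0.495×1.4) = 0.5001; e^(−0.495×2.7) = 0.2628
⟨φ⟩ = 0.6 × (0.5001 − 0.2628) / (0.495 × 1.3) = 0.6 × 0.3688 = 0.2213

22.1%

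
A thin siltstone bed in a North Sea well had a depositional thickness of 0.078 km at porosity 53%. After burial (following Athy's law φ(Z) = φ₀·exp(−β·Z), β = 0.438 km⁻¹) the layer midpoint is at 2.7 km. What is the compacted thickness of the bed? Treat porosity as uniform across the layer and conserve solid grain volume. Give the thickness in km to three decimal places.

Porosity at 2.7 km: φ = 0.53·exp(−0.438×2.7) = 0.1624
Solid-volume conservation: h(1−φ) = h₀(1−φ₀) ⇒ h = h₀·(1−φ₀)/(1−φ)
h = 0.078 × (1 − 0.53)/(1 − 0.1624) = 0.078 × 0.5612 = 0.0438 km

0.044 km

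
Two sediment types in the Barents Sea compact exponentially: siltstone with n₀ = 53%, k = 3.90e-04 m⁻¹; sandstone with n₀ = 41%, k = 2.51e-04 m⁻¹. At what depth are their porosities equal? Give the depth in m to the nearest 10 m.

Working in km (1 km = 1000 m; k in km⁻¹ = k in m⁻¹ × 1000):
Set n₀ₐ e^(−kₐz) = n₀ᵦ e^(−kᵦz) ⇒ ln(n₀ₐ/n₀ᵦ) = (kₐ − kᵦ)·z
z = ln(0.53/0.41) / (0.39 − 0.251) = 0.2567 / 0.139 = 1.847 km

1850 m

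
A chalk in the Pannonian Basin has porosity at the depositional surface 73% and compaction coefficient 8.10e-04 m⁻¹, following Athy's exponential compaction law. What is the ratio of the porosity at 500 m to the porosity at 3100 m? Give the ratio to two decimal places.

Working in km (1 km = 1000 m; β in km⁻¹ = β in m⁻¹ × 1000):
φ(d₁)/φ(d₂) = e^(−β·d₁)/e^(−β·d₂) = e^{β(d₂−d₁)}
= exp(0.81 × 2.6) = exp(2.106) = 8.2153

8.22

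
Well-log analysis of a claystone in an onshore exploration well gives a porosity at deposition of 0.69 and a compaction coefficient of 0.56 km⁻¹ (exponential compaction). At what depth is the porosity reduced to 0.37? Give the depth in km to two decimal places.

1.11 km

Invert Athy's law: z = ln(n₀/n) / k
z = ln(0.69/0.37) / 0.56 = ln(1.865) / 0.56 = 0.6232 / 0.56 = 1.113 km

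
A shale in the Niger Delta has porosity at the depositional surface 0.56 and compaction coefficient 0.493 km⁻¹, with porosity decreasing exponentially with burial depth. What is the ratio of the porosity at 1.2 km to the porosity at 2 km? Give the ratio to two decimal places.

phi(z₁)/phi(z₂) = e^(−k·z₁)/e^(−k·z₂) = e^{k(z₂−z₁)}
= exp(0.493 × 0.8) = exp(0.3944) = 1.4835

1.48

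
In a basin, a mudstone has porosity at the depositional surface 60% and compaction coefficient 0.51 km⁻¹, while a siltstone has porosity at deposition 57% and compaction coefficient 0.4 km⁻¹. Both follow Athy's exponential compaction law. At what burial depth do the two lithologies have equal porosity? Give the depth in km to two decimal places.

Set φ₀ₐ e^(−cₐd) = φ₀ᵦ e^(−cᵦd) ⇒ ln(φ₀ₐ/φ₀ᵦ) = (cₐ − cᵦ)·d
d = ln(0.6/0.57) / (0.51 − 0.4) = 0.0513 / 0.11 = 0.466 km

0.47 km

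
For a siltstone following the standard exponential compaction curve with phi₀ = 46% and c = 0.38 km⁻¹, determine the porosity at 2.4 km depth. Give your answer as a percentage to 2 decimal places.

18.48%

phi = phi₀·exp(−c·z) = 0.46 × exp(−0.38 × 2.4) = 0.46 × exp(−0.912)
  = 0.46 × 0.4017 = 0.1848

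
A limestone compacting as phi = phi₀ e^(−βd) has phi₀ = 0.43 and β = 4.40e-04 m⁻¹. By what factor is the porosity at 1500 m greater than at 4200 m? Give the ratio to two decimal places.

Working in km (1 km = 1000 m; β in km⁻¹ = β in m⁻¹ × 1000):
phi(d₁)/phi(d₂) = e^(−β·d₁)/e^(−β·d₂) = e^{β(d₂−d₁)}
= exp(0.44 × 2.7) = exp(1.188) = 3.2805

3.28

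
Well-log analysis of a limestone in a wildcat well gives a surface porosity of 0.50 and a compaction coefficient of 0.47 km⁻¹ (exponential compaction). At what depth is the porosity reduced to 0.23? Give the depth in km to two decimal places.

Invert Athy's law: d = ln(φ₀/φ) / c
d = ln(0.5/0.23) / 0.47 = ln(2.174) / 0.47 = 0.7765 / 0.47 = 1.652 km

1.65 km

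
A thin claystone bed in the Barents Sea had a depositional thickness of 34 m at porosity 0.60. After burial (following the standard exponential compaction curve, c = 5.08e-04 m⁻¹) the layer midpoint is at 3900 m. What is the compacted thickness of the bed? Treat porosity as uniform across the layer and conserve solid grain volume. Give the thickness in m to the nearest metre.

15 m

Working in km (1 km = 1000 m; c in km⁻¹ = c in m⁻¹ × 1000):
Porosity at 3.9 km: φ = 0.6·exp(−0.508×3.9) = 0.0827
Solid-volume conservation: h(1−φ) = h₀(1−φ₀) ⇒ h = h₀·(1−φ₀)/(1−φ)
h = 0.034 × (1 − 0.6)/(1 − 0.0827) = 0.034 × 0.4361 = 0.0148 km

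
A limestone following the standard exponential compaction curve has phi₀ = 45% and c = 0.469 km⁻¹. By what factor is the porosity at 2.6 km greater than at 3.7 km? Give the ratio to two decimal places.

1.68

phi(d₁)/phi(d₂) = e^(−c·d₁)/e^(−c·d₂) = e^{c(d₂−d₁)}
= exp(0.469 × 1.1) = exp(0.5159) = 1.6751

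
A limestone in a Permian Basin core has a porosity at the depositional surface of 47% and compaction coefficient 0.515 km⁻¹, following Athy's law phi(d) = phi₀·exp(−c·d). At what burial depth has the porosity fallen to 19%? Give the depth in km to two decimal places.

1.76 km

Invert Athy's law: d = ln(phi₀/phi) / c
d = ln(0.47/0.19) / 0.515 = ln(2.474) / 0.515 = 0.9057 / 0.515 = 1.759 km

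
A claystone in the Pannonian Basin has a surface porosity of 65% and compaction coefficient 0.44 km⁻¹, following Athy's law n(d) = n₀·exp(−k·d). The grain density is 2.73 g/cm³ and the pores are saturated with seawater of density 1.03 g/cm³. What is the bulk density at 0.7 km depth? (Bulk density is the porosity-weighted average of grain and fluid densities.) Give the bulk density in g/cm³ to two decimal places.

1.92 g/cm³

Porosity at depth: n = 0.65·exp(−0.44×0.7) = 0.65×0.7349 = 0.4777
Bulk density: ρ_b = (1−n)ρ_g + n·ρ_f = 0.5223×2.73 + 0.4777×1.03
       = 1.426 + 0.492 = 1.918 g/cm³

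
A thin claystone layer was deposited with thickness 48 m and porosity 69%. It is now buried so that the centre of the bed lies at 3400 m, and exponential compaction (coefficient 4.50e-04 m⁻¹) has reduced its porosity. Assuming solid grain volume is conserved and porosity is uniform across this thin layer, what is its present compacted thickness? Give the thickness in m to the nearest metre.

17 m

Working in km (1 km = 1000 m; c in km⁻¹ = c in m⁻¹ × 1000):
Porosity at 3.4 km: n = 0.69·exp(−0.45×3.4) = 0.1494
Solid-volume conservation: h(1−n) = h₀(1−n₀) ⇒ h = h₀·(1−n₀)/(1−n)
h = 0.048 × (1 − 0.69)/(1 − 0.1494) = 0.048 × 0.3645 = 0.0175 km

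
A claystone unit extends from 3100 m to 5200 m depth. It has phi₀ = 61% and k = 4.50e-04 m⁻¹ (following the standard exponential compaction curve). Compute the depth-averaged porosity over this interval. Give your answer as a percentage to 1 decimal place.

9.8%

Working in km (1 km = 1000 m; k in km⁻¹ = k in m⁻¹ × 1000):
⟨phi⟩ = (1/(z₂−z₁)) ∫ phi₀ e^(−kz) dz = phi₀·(e^(−k·z₁) − e^(−k·z₂)) / (k·(z₂−z₁))
e^(−0.45×3.1) = 0.2478; e^(−0.45×5.2) = 0.0963
⟨phi⟩ = 0.61 × (0.2478 − 0.0963) / (0.45 × 2.1) = 0.61 × 0.1603 = 0.0978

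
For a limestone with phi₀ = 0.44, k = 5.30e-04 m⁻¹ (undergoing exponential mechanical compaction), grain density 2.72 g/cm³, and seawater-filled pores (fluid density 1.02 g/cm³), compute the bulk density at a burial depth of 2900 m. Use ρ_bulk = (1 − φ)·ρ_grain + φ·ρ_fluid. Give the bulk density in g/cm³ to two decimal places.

Working in km (1 km = 1000 m; k in km⁻¹ = k in m⁻¹ × 1000):
Porosity at depth: phi = 0.44·exp(−0.53×2.9) = 0.44×0.2150 = 0.0946
Bulk density: ρ_b = (1−phi)ρ_g + phi·ρ_f = 0.9054×2.72 + 0.0946×1.02
       = 2.463 + 0.097 = 2.559 g/cm³

2.56 g/cm³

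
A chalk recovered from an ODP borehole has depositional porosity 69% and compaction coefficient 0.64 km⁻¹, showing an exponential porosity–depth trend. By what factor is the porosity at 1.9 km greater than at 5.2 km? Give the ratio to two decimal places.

8.26

n(z₁)/n(z₂) = e^(−k·z₁)/e^(−k·z₂) = e^{k(z₂−z₁)}
= exp(0.64 × 3.3) = exp(2.112) = 8.2648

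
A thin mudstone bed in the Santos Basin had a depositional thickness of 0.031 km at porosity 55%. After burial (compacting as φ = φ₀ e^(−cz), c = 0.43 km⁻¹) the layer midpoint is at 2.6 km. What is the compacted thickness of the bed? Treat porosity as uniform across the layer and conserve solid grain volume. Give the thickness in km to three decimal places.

Porosity at 2.6 km: φ = 0.55·exp(−0.43×2.6) = 0.1798
Solid-volume conservation: h(1−φ) = h₀(1−φ₀) ⇒ h = h₀·(1−φ₀)/(1−φ)
h = 0.031 × (1 − 0.55)/(1 − 0.1798) = 0.031 × 0.5487 = 0.0170 km

0.017 km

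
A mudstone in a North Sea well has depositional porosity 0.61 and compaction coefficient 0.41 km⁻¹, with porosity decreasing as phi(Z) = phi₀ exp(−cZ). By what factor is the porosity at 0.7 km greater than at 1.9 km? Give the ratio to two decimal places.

phi(Z₁)/phi(Z₂) = e^(−c·Z₁)/e^(−c·Z₂) = e^{c(Z₂−Z₁)}
= exp(0.41 × 1.2) = exp(0.492) = 1.6356

1.64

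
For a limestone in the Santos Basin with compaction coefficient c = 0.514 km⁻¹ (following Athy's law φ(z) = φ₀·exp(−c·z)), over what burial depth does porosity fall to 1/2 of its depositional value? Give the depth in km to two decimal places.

1.35 km

φ/φ₀ = 1/2 ⇒ exp(−c·z) = 1/2 ⇒ z = ln(2) / c
z = 0.6931 / 0.514 = 1.349 km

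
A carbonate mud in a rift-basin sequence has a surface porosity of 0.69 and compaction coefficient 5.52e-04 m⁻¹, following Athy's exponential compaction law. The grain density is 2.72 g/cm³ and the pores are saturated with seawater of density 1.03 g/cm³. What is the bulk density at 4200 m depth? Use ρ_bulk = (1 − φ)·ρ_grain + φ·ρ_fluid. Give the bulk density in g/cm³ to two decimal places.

2.61 g/cm³

Working in km (1 km = 1000 m; k in km⁻¹ = k in m⁻¹ × 1000):
Porosity at depth: n = 0.69·exp(−0.552×4.2) = 0.69×0.0984 = 0.0679
Bulk density: ρ_b = (1−n)ρ_g + n·ρ_f = 0.9321×2.72 + 0.0679×1.03
       = 2.535 + 0.070 = 2.605 g/cm³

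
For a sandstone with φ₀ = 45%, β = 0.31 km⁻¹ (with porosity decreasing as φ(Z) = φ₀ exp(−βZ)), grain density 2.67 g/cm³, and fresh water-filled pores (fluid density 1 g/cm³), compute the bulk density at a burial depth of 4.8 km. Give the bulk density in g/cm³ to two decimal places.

Porosity at depth: φ = 0.45·exp(−0.31×4.8) = 0.45×0.2258 = 0.1016
Bulk density: ρ_b = (1−φ)ρ_g + φ·ρ_f = 0.8984×2.67 + 0.1016×1
       = 2.399 + 0.102 = 2.500 g/cm³

2.50 g/cm³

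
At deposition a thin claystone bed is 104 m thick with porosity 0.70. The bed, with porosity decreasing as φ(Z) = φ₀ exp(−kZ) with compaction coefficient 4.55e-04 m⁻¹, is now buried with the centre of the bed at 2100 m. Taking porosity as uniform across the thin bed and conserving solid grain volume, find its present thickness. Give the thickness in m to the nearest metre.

Working in km (1 km = 1000 m; k in km⁻¹ = k in m⁻¹ × 1000):
Porosity at 2.1 km: φ = 0.7·exp(−0.455×2.1) = 0.2692
Solid-volume conservation: h(1−φ) = h₀(1−φ₀) ⇒ h = h₀·(1−φ₀)/(1−φ)
h = 0.104 × (1 − 0.7)/(1 − 0.2692) = 0.104 × 0.4105 = 0.0427 km

43 m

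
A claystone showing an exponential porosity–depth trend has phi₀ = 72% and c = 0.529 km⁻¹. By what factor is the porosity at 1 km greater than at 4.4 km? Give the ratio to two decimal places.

6.04

phi(Z₁)/phi(Z₂) = e^(−c·Z₁)/e^(−c·Z₂) = e^{c(Z₂−Z₁)}
= exp(0.529 × 3.4) = exp(1.799) = 6.0412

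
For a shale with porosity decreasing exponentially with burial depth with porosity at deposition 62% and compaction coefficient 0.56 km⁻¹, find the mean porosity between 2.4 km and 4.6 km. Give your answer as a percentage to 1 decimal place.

⟨n⟩ = (1/(z₂−z₁)) ∫ n₀ e^(−cz) dz = n₀·(e^(−c·z₁) − e^(−c·z₂)) / (c·(z₂−z₁))
e^(−0.56×2.4) = 0.2608; e^(−0.56×4.6) = 0.0761
⟨n⟩ = 0.62 × (0.2608 − 0.0761) / (0.56 × 2.2) = 0.62 × 0.1499 = 0.0930

9.3%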